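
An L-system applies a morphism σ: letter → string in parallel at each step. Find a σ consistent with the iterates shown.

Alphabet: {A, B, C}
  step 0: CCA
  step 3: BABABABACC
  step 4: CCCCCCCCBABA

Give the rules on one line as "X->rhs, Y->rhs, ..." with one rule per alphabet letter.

A->C, B->C, C->BA

  step 3 ⇒ step 4: BABABABACC ⇒ C·C·C·C·C·C·C·C·BA·BA
    A ↦ C
    B ↦ C
    C ↦ BA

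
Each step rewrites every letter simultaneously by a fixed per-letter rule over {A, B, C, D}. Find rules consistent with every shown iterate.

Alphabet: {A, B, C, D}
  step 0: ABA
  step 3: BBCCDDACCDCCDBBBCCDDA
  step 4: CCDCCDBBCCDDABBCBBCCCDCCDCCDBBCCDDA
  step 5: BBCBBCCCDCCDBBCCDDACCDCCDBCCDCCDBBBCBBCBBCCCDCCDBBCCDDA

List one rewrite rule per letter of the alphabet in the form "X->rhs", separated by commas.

A->DDA, B->CCD, C->B, D->C

  step 4 ⇒ step 5: CCDCCDBBCCDDABBCBBCCCDCCDCCDBBCCDDA ⇒ B·B·C·B·B·C·CCD·CCD·B·B·C·C·DDA·CCD·CCD·B·CCD·CCD·B·B·B·C·B·B·C·B·B·C·CCD·CCD·B·B·C·C·DDA
    A ↦ DDA
    B ↦ CCD
    C ↦ B
    D ↦ C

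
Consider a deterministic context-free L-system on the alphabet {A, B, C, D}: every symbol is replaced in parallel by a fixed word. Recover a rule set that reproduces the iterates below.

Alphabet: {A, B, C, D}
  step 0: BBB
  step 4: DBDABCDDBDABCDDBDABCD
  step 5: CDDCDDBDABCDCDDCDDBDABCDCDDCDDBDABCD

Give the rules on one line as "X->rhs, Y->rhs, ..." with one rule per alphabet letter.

A->DB, B->D, C->AB, D->CD

  step 4 ⇒ step 5: DBDABCDDBDABCDDBDABCD ⇒ CD·D·CD·DB·D·AB·CD·CD·D·CD·DB·D·AB·CD·CD·D·CD·DB·D·AB·CD
    A ↦ DB
    B ↦ D
    C ↦ AB
    D ↦ CD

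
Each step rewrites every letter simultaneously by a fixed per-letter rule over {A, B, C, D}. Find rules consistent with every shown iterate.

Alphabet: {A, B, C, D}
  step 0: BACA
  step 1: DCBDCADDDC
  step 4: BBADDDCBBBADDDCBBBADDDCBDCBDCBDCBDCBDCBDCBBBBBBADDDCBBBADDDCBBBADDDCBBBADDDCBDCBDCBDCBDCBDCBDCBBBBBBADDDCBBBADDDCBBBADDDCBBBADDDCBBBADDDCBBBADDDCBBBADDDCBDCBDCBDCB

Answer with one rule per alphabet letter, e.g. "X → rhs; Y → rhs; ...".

  step 0 ⇒ step 1: BACA ⇒ DCB·DC·ADD·DC
    A ↦ DC
    B ↦ DCB
    C ↦ ADD
    D ↦ BB  (constrained at step 1)

A->DC, B->DCB, C->ADD, D->BB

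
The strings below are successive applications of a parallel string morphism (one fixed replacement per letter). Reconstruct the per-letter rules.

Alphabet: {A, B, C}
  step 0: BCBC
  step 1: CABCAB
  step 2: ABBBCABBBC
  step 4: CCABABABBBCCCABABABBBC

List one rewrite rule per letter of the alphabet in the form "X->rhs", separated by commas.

  step 1 ⇒ step 2: CABCAB ⇒ AB·BB·C·AB·BB·C
    A ↦ BB
    B ↦ C
    C ↦ AB

A->BB, B->C, C->AB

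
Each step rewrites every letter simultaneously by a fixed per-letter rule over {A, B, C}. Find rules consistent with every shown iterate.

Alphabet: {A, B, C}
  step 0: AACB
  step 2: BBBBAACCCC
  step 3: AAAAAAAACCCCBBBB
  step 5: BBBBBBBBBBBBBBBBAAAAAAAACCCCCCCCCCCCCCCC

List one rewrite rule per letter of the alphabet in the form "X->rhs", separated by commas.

  step 2 ⇒ step 3: BBBBAACCCC ⇒ AA·AA·AA·AA·CC·CC·B·B·B·B
    A ↦ CC
    B ↦ AA
    C ↦ B

A->CC, B->AA, C->B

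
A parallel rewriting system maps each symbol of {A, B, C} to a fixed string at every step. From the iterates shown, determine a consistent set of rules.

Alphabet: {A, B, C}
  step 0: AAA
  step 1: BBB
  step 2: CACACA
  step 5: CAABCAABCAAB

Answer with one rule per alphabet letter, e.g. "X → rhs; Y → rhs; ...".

  step 1 ⇒ step 2: BBB ⇒ CA·CA·CA
    B ↦ CA
  step 0 ⇒ step 1: AAA ⇒ B·B·B
    A ↦ B
    C ↦ A  (constrained at step 2)

A->B, B->CA, C->A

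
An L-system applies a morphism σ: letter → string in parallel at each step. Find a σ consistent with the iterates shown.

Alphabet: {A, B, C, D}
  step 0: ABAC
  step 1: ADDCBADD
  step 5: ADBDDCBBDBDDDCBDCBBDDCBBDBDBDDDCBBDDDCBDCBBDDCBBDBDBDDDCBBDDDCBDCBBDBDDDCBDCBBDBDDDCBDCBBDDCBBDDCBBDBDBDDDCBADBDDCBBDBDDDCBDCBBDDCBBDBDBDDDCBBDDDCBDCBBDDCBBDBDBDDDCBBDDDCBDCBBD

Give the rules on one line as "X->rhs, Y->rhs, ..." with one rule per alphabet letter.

A->AD, B->DCB, C->D, D->BD

  step 0 ⇒ step 1: ABAC ⇒ AD·DCB·AD·D
    A ↦ AD
    B ↦ DCB
    C ↦ D
    D ↦ BD  (constrained at step 1)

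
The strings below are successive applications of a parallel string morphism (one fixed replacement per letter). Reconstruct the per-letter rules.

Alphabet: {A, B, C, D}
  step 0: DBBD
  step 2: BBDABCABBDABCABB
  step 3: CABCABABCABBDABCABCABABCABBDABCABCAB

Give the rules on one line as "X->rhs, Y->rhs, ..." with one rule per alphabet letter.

  step 2 ⇒ step 3: BBDABCABBDABCABB ⇒ CAB·CAB·A·B·CAB·BDA·B·CAB·CAB·A·B·CAB·BDA·B·CAB·CAB
    A ↦ B
    B ↦ CAB
    C ↦ BDA
    D ↦ A

A->B, B->CAB, C->BDA, D->A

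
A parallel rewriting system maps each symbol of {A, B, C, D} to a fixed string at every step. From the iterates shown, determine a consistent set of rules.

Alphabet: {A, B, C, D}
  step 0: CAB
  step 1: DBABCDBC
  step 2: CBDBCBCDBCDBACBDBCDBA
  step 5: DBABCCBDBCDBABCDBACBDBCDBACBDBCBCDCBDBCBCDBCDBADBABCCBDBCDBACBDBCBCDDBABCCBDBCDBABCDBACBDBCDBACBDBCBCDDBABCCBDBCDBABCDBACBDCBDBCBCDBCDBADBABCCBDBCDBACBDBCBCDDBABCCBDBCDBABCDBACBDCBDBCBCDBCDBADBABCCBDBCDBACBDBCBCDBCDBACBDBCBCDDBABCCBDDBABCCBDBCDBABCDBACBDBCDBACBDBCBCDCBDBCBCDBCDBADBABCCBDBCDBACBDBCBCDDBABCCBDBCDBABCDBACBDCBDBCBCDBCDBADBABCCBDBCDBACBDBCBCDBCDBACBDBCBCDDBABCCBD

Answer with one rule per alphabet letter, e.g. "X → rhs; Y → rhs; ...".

  step 1 ⇒ step 2: DBABCDBC ⇒ CBD·BC·BCD·BC·DBA·CBD·BC·DBA
    A ↦ BCD
    B ↦ BC
    C ↦ DBA
    D ↦ CBD

A->BCD, B->BC, C->DBA, D->CBD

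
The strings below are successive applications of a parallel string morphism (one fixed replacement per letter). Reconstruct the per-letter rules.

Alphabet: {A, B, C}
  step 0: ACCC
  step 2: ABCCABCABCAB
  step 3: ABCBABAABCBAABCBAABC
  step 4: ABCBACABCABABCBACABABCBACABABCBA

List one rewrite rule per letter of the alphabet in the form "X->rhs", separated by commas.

A->AB, B->C, C->BA

  step 3 ⇒ step 4: ABCBABAABCBAABCBAABC ⇒ AB·C·BA·C·AB·C·AB·AB·C·BA·C·AB·AB·C·BA·C·AB·AB·C·BA
    A ↦ AB
    B ↦ C
    C ↦ BA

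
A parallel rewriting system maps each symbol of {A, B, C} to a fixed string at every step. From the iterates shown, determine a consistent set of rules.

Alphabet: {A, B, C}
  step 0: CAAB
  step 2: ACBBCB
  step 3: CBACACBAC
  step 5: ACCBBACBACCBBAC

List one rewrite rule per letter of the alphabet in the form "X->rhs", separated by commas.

A->C, B->AC, C->B

  step 2 ⇒ step 3: ACBBCB ⇒ C·B·AC·AC·B·AC
    A ↦ C
    B ↦ AC
    C ↦ B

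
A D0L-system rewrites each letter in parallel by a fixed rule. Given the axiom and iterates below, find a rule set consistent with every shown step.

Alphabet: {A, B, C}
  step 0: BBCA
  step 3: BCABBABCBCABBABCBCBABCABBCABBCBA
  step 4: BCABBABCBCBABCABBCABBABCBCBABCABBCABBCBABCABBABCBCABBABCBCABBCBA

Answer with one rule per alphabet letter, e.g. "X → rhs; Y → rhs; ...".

A->BA, B->BC, C->AB

  step 3 ⇒ step 4: BCABBABCBCABBABCBCBABCABBCABBCBA ⇒ BC·AB·BA·BC·BC·BA·BC·AB·BC·AB·BA·BC·BC·BA·BC·AB·BC·AB·BC·BA·BC·AB·BA·BC·BC·AB·BA·BC·BC·AB·BC·BA
    A ↦ BA
    B ↦ BC
    C ↦ AB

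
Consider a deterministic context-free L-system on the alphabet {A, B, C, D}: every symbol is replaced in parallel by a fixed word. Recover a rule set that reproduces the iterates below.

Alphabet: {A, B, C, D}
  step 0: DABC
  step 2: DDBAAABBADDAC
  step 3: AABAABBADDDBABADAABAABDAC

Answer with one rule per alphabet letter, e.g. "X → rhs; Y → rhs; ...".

  step 2 ⇒ step 3: DDBAAABBADDAC ⇒ AAB·AAB·BA·D·D·D·BA·BA·D·AAB·AAB·D·AC
    A ↦ D
    B ↦ BA
    C ↦ AC
    D ↦ AAB

A->D, B->BA, C->AC, D->AAB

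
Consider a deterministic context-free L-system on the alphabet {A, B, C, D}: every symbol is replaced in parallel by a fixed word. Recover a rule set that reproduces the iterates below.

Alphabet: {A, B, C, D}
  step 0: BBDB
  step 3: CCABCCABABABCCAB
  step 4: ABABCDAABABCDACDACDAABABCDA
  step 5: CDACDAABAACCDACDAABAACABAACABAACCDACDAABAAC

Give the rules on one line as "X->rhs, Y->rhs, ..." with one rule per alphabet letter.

A->C, B->DA, C->AB, D->AA

  step 4 ⇒ step 5: ABABCDAABABCDACDACDAABABCDA ⇒ C·DA·C·DA·AB·AA·C·C·DA·C·DA·AB·AA·C·AB·AA·C·AB·AA·C·C·DA·C·DA·AB·AA·C
    A ↦ C
    B ↦ DA
    C ↦ AB
    D ↦ AA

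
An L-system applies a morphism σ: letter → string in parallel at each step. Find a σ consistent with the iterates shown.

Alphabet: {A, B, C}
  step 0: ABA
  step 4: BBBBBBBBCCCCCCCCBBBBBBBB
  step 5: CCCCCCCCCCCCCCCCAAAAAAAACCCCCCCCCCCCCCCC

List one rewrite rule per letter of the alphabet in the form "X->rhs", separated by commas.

  step 4 ⇒ step 5: BBBBBBBBCCCCCCCCBBBBBBBB ⇒ CC·CC·CC·CC·CC·CC·CC·CC·A·A·A·A·A·A·A·A·CC·CC·CC·CC·CC·CC·CC·CC
    B ↦ CC
    C ↦ A
    A ↦ BB  (constrained at step 0)

A->BB, B->CC, C->A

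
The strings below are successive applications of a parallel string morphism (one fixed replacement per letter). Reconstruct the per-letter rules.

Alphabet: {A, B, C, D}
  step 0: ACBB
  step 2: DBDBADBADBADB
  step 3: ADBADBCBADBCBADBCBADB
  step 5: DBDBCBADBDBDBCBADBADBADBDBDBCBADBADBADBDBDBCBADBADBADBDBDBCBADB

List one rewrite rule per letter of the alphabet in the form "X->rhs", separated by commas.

  step 2 ⇒ step 3: DBDBADBADBADB ⇒ A·DB·A·DB·CB·A·DB·CB·A·DB·CB·A·DB
    A ↦ CB
    B ↦ DB
    D ↦ A
    C ↦ DB  (constrained at step 0)

A->CB, B->DB, C->DB, D->A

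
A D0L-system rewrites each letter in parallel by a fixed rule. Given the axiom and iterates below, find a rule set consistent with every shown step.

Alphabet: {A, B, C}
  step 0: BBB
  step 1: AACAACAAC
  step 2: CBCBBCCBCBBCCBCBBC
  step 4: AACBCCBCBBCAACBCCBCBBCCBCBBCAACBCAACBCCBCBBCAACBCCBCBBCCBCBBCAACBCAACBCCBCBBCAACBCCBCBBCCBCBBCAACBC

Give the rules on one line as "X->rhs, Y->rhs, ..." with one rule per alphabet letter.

A->CB, B->AAC, C->BC

  step 1 ⇒ step 2: AACAACAAC ⇒ CB·CB·BC·CB·CB·BC·CB·CB·BC
    A ↦ CB
    C ↦ BC
  step 0 ⇒ step 1: BBB ⇒ AAC·AAC·AAC
    B ↦ AAC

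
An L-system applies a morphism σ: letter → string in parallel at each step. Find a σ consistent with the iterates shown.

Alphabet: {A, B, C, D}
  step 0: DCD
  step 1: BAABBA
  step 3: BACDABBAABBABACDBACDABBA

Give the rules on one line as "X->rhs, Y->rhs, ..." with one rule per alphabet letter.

  step 0 ⇒ step 1: DCD ⇒ BA·AB·BA
    C ↦ AB
    D ↦ BA
    A ↦ CD  (constrained at step 1)
    B ↦ DA  (constrained at step 1)

A->CD, B->DA, C->AB, D->BA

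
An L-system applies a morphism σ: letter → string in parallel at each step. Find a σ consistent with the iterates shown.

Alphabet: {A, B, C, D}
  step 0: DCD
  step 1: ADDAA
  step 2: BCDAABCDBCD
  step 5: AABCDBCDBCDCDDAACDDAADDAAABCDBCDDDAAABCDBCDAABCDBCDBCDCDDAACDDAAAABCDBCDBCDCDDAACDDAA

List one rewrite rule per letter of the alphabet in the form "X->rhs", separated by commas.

A->BCD, B->C, C->DDA, D->A

  step 1 ⇒ step 2: ADDAA ⇒ BCD·A·A·BCD·BCD
    A ↦ BCD
    D ↦ A
    B ↦ C  (constrained at step 2)
  step 0 ⇒ step 1: DCD ⇒ A·DDA·A
    C ↦ DDA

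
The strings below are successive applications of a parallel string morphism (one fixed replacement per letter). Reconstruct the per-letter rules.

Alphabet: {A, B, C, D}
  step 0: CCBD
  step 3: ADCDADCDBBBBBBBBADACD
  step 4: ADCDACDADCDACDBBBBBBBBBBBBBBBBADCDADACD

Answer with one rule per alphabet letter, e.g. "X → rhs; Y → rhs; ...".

A->AD, B->BB, C->A, D->CD

  step 3 ⇒ step 4: ADCDADCDBBBBBBBBADACD ⇒ AD·CD·A·CD·AD·CD·A·CD·BB·BB·BB·BB·BB·BB·BB·BB·AD·CD·AD·A·CD
    A ↦ AD
    B ↦ BB
    C ↦ A
    D ↦ CD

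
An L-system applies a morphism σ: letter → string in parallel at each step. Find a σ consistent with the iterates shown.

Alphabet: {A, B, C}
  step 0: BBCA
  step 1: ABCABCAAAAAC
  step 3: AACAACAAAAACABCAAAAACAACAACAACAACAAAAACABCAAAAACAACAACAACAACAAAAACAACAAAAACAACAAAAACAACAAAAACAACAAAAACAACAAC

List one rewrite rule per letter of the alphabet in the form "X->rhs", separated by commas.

  step 0 ⇒ step 1: BBCA ⇒ ABC·ABC·AAA·AAC
    A ↦ AAC
    B ↦ ABC
    C ↦ AAA

A->AAC, B->ABC, C->AAA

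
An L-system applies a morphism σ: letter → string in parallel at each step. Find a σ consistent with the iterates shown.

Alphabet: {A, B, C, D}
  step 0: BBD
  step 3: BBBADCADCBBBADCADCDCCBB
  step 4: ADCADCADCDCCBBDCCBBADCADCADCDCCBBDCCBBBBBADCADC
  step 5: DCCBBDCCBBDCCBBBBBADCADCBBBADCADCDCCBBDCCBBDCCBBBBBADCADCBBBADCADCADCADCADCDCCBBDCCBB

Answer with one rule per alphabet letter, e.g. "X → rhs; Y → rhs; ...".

  step 4 ⇒ step 5: ADCADCADCDCCBBDCCBBADCADCADCDCCBBDCCBBBBBADCADC ⇒ DCC·B·B·DCC·B·B·DCC·B·B·B·B·B·ADC·ADC·B·B·B·ADC·ADC·DCC·B·B·DCC·B·B·DCC·B·B·B·B·B·ADC·ADC·B·B·B·ADC·ADC·ADC·ADC·ADC·DCC·B·B·DCC·B·B
    A ↦ DCC
    B ↦ ADC
    C ↦ B
    D ↦ B

A->DCC, B->ADC, C->B, D->B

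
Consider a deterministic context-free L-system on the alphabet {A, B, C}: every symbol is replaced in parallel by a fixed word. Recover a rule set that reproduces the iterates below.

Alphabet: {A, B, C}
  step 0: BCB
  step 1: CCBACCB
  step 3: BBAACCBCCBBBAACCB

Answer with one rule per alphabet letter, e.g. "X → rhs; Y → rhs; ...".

A->B, B->CCB, C->A

  step 0 ⇒ step 1: BCB ⇒ CCB·A·CCB
    B ↦ CCB
    C ↦ A
    A ↦ B  (constrained at step 1)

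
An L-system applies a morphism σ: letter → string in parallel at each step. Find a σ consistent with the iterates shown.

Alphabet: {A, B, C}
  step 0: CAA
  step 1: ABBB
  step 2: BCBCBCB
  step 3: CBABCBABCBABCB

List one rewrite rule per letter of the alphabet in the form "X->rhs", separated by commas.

  step 2 ⇒ step 3: BCBCBCB ⇒ CB·AB·CB·AB·CB·AB·CB
    B ↦ CB
    C ↦ AB
  step 0 ⇒ step 1: CAA ⇒ AB·B·B
    A ↦ B

A->B, B->CB, C->AB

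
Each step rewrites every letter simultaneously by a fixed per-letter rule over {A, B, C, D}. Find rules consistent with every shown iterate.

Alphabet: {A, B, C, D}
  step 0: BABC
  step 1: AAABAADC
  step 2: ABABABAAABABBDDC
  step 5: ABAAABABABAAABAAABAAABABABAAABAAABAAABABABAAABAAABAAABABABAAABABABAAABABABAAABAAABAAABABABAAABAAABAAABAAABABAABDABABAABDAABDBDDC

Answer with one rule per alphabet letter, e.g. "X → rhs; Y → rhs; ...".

  step 1 ⇒ step 2: AAABAADC ⇒ AB·AB·AB·AA·AB·AB·BD·DC
    A ↦ AB
    B ↦ AA
    C ↦ DC
    D ↦ BD

A->AB, B->AA, C->DC, D->BD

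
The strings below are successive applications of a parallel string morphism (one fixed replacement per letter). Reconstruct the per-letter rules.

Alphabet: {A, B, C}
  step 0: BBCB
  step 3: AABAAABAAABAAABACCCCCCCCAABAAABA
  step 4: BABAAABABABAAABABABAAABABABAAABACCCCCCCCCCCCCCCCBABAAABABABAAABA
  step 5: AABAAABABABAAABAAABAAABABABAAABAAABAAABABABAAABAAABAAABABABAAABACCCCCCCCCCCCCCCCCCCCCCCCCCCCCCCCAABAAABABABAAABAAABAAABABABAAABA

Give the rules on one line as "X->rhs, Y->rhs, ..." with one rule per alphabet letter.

  step 4 ⇒ step 5: BABAAABABABAAABABABAAABABABAAABACCCCCCCCCCCCCCCCBABAAABABABAAABA ⇒ AA·BA·AA·BA·BA·BA·AA·BA·AA·BA·AA·BA·BA·BA·AA·BA·AA·BA·AA·BA·BA·BA·AA·BA·AA·BA·AA·BA·BA·BA·AA·BA·CC·CC·CC·CC·CC·CC·CC·CC·CC·CC·CC·CC·CC·CC·CC·CC·AA·BA·AA·BA·BA·BA·AA·BA·AA·BA·AA·BA·BA·BA·AA·BA
    A ↦ BA
    B ↦ AA
    C ↦ CC

A->BA, B->AA, C->CC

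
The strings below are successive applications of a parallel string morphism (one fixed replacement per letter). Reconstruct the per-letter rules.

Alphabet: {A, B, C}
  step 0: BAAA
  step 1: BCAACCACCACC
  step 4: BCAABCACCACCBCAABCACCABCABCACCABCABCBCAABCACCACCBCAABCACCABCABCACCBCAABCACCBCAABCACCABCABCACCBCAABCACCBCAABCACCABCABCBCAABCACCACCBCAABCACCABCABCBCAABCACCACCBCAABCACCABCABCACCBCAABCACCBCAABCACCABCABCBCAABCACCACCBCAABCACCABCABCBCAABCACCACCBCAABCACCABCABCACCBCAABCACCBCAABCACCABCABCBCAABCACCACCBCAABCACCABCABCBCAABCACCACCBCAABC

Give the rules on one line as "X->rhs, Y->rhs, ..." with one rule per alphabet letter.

A->ACC, B->BCA, C->ABC

  step 0 ⇒ step 1: BAAA ⇒ BCA·ACC·ACC·ACC
    A ↦ ACC
    B ↦ BCA
    C ↦ ABC  (constrained at step 1)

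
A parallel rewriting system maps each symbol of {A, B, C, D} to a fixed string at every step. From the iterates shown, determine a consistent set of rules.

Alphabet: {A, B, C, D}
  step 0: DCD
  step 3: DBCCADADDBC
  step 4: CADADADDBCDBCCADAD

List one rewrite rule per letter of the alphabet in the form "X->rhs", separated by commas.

A->DB, B->AD, C->AD, D->C

  step 3 ⇒ step 4: DBCCADADDBC ⇒ C·AD·AD·AD·DB·C·DB·C·C·AD·AD
    A ↦ DB
    B ↦ AD
    C ↦ AD
    D ↦ C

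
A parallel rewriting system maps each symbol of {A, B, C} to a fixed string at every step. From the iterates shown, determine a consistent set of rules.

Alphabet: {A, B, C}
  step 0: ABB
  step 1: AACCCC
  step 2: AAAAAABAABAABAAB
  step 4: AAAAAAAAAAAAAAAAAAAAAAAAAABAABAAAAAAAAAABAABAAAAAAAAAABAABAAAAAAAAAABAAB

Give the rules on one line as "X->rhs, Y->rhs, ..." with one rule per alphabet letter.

A->AA, B->CC, C->AAB

  step 1 ⇒ step 2: AACCCC ⇒ AA·AA·AAB·AAB·AAB·AAB
    A ↦ AA
    C ↦ AAB
  step 0 ⇒ step 1: ABB ⇒ AA·CC·CC
    B ↦ CC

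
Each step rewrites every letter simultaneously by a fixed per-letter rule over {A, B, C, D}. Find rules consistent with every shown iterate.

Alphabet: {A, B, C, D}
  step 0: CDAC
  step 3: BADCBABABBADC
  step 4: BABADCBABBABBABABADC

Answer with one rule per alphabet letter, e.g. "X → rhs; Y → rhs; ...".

A->B, B->BA, C->DC, D->A

  step 3 ⇒ step 4: BADCBABABBADC ⇒ BA·B·A·DC·BA·B·BA·B·BA·BA·B·A·DC
    A ↦ B
    B ↦ BA
    C ↦ DC
    D ↦ A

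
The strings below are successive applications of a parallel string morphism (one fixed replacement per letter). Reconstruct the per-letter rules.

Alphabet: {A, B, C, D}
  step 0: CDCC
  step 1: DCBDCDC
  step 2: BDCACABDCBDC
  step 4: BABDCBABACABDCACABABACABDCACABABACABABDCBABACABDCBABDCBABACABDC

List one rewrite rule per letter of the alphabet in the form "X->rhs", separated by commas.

  step 1 ⇒ step 2: DCBDCDC ⇒ B·DC·ACA·B·DC·B·DC
    B ↦ ACA
    C ↦ DC
    D ↦ B
    A ↦ BAB  (constrained at step 2)

A->BAB, B->ACA, C->DC, D->B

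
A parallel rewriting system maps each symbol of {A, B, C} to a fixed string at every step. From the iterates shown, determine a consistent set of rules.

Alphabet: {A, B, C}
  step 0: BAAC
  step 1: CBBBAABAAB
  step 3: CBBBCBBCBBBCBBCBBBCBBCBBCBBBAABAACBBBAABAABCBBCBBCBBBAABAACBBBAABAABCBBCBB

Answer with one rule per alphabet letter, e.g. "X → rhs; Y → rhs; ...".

A->BAA, B->CBB, C->B

  step 0 ⇒ step 1: BAAC ⇒ CBB·BAA·BAA·B
    A ↦ BAA
    B ↦ CBB
    C ↦ B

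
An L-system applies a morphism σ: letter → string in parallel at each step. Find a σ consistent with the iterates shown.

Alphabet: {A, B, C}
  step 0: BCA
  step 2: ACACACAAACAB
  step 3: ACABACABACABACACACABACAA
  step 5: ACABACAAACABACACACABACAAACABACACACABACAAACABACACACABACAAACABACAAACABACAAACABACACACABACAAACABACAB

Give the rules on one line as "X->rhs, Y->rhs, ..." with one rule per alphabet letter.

  step 2 ⇒ step 3: ACACACAAACAB ⇒ AC·AB·AC·AB·AC·AB·AC·AC·AC·AB·AC·AA
    A ↦ AC
    B ↦ AA
    C ↦ AB

A->AC, B->AA, C->AB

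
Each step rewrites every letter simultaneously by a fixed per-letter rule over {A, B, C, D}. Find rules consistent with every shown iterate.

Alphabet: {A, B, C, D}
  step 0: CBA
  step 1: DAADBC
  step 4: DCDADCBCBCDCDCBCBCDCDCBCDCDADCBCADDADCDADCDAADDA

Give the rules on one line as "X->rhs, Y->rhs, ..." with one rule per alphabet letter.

  step 0 ⇒ step 1: CBA ⇒ DA·AD·BC
    A ↦ BC
    B ↦ AD
    C ↦ DA
    D ↦ DC  (constrained at step 1)

A->BC, B->AD, C->DA, D->DC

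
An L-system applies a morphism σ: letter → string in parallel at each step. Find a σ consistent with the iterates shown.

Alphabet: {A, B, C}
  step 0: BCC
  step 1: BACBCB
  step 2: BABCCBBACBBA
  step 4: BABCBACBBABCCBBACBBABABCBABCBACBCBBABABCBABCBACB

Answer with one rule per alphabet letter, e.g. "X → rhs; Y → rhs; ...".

  step 1 ⇒ step 2: BACBCB ⇒ BA·BC·CB·BA·CB·BA
    A ↦ BC
    B ↦ BA
    C ↦ CB

A->BC, B->BA, C->CB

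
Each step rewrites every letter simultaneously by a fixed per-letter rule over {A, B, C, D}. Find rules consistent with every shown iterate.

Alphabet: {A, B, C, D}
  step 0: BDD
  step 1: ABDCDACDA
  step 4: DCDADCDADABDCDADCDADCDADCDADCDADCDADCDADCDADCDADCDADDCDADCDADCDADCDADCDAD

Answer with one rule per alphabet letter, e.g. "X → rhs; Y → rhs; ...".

A->D, B->ABD, C->D, D->CDA

  step 0 ⇒ step 1: BDD ⇒ ABD·CDA·CDA
    B ↦ ABD
    D ↦ CDA
    A ↦ D  (constrained at step 1)
    C ↦ D  (constrained at step 1)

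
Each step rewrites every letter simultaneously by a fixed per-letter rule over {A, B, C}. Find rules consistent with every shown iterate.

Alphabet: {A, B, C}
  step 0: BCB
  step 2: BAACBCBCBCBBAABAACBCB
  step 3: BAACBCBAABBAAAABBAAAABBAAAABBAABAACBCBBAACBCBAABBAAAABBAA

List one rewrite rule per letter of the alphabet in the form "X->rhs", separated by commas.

  step 2 ⇒ step 3: BAACBCBCBCBBAABAACBCB ⇒ BAA·CB·CB·AAB·BAA·AAB·BAA·AAB·BAA·AAB·BAA·BAA·CB·CB·BAA·CB·CB·AAB·BAA·AAB·BAA
    A ↦ CB
    B ↦ BAA
    C ↦ AAB

A->CB, B->BAA, C->AAB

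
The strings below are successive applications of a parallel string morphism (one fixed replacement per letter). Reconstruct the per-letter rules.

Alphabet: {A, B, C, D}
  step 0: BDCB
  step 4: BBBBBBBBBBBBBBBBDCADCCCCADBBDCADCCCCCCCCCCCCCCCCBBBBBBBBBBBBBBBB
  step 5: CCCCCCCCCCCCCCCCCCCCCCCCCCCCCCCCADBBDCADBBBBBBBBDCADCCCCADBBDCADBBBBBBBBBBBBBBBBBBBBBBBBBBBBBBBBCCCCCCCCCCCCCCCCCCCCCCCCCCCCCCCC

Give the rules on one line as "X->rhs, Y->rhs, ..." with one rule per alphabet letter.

A->DC, B->CC, C->BB, D->AD

  step 4 ⇒ step 5: BBBBBBBBBBBBBBBBDCADCCCCADBBDCADCCCCCCCCCCCCCCCCBBBBBBBBBBBBBBBB ⇒ CC·CC·CC·CC·CC·CC·CC·CC·CC·CC·CC·CC·CC·CC·CC·CC·AD·BB·DC·AD·BB·BB·BB·BB·DC·AD·CC·CC·AD·BB·DC·AD·BB·BB·BB·BB·BB·BB·BB·BB·BB·BB·BB·BB·BB·BB·BB·BB·CC·CC·CC·CC·CC·CC·CC·CC·CC·CC·CC·CC·CC·CC·CC·CC
    A ↦ DC
    B ↦ CC
    C ↦ BB
    D ↦ AD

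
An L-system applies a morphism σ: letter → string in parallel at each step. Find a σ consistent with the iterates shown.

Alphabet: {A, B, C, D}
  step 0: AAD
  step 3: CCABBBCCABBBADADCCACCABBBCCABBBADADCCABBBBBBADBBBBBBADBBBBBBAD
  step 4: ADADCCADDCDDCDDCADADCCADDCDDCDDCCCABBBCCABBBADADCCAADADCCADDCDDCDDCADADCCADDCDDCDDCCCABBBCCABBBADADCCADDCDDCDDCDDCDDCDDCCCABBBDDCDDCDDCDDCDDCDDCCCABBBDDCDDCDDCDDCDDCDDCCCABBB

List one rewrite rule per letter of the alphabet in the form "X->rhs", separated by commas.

  step 3 ⇒ step 4: CCABBBCCABBBADADCCACCABBBCCABBBADADCCABBBBBBADBBBBBBADBBBBBBAD ⇒ AD·AD·CCA·DDC·DDC·DDC·AD·AD·CCA·DDC·DDC·DDC·CCA·BBB·CCA·BBB·AD·AD·CCA·AD·AD·CCA·DDC·DDC·DDC·AD·AD·CCA·DDC·DDC·DDC·CCA·BBB·CCA·BBB·AD·AD·CCA·DDC·DDC·DDC·DDC·DDC·DDC·CCA·BBB·DDC·DDC·DDC·DDC·DDC·DDC·CCA·BBB·DDC·DDC·DDC·DDC·DDC·DDC·CCA·BBB
    A ↦ CCA
    B ↦ DDC
    C ↦ AD
    D ↦ BBB

A->CCA, B->DDC, C->AD, D->BBB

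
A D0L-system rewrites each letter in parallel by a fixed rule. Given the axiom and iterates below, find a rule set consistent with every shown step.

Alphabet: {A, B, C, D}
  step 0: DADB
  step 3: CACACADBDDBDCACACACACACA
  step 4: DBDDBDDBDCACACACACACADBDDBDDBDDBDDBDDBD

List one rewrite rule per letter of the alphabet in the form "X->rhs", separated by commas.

  step 3 ⇒ step 4: CACACADBDDBDCACACACACACA ⇒ D·BD·D·BD·D·BD·CA·CA·CA·CA·CA·CA·D·BD·D·BD·D·BD·D·BD·D·BD·D·BD
    A ↦ BD
    B ↦ CA
    C ↦ D
    D ↦ CA

A->BD, B->CA, C->D, D->CA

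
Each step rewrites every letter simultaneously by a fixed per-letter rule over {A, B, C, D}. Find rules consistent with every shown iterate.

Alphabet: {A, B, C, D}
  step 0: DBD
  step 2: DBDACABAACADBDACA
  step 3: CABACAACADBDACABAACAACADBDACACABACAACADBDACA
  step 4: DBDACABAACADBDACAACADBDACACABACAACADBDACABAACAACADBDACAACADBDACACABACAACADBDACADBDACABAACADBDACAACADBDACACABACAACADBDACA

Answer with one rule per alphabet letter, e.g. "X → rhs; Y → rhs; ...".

  step 3 ⇒ step 4: CABACAACADBDACABAACAACADBDACACABACAACADBDACA ⇒ DBD·ACA·BA·ACA·DBD·ACA·ACA·DBD·ACA·CA·BA·CA·ACA·DBD·ACA·BA·ACA·ACA·DBD·ACA·ACA·DBD·ACA·CA·BA·CA·ACA·DBD·ACA·DBD·ACA·BA·ACA·DBD·ACA·ACA·DBD·ACA·CA·BA·CA·ACA·DBD·ACA
    A ↦ ACA
    B ↦ BA
    C ↦ DBD
    D ↦ CA

A->ACA, B->BA, C->DBD, D->CA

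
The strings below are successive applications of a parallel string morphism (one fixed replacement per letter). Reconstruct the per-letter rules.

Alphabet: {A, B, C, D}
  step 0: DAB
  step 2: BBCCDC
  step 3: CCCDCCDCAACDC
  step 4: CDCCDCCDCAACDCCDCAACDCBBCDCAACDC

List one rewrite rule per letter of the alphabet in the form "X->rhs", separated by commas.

A->B, B->C, C->CDC, D->AA

  step 3 ⇒ step 4: CCCDCCDCAACDC ⇒ CDC·CDC·CDC·AA·CDC·CDC·AA·CDC·B·B·CDC·AA·CDC
    A ↦ B
    C ↦ CDC
    D ↦ AA
  step 2 ⇒ step 3: BBCCDC ⇒ C·C·CDC·CDC·AA·CDC
    B ↦ C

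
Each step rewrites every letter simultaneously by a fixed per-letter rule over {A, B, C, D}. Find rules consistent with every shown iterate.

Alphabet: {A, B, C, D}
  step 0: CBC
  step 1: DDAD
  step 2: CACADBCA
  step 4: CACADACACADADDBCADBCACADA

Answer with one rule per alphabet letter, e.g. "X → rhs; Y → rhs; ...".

  step 1 ⇒ step 2: DDAD ⇒ CA·CA·DB·CA
    A ↦ DB
    D ↦ CA
  step 0 ⇒ step 1: CBC ⇒ D·DA·D
    B ↦ DA
  step 0 ⇒ step 1: CBC ⇒ D·DA·D
    C ↦ D

A->DB, B->DA, C->D, D->CA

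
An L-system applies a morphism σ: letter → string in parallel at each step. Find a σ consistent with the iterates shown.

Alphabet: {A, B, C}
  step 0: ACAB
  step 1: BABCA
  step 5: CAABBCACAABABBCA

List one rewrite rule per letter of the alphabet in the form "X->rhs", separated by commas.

A->B, B->CA, C->A

  step 0 ⇒ step 1: ACAB ⇒ B·A·B·CA
    A ↦ B
    B ↦ CA
    C ↦ A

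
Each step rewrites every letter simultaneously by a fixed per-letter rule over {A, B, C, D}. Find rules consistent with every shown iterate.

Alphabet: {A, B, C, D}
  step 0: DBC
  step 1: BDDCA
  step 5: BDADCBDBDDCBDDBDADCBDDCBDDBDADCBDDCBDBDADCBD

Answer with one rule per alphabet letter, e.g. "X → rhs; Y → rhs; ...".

A->D, B->DC, C->A, D->BD

  step 0 ⇒ step 1: DBC ⇒ BD·DC·A
    B ↦ DC
    C ↦ A
    D ↦ BD
    A ↦ D  (constrained at step 1)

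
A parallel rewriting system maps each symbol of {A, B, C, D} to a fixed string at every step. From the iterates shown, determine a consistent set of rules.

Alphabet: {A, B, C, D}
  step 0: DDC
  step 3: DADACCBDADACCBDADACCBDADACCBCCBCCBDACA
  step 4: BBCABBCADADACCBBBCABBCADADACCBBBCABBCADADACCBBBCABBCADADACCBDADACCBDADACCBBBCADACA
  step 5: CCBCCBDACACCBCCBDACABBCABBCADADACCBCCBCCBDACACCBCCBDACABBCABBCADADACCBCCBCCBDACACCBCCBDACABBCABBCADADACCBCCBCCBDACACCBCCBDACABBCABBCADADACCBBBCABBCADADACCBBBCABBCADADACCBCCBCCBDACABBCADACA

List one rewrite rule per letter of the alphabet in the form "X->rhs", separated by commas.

  step 4 ⇒ step 5: BBCABBCADADACCBBBCABBCADADACCBBBCABBCADADACCBBBCABBCADADACCBDADACCBDADACCBBBCADACA ⇒ CCB·CCB·DA·CA·CCB·CCB·DA·CA·BB·CA·BB·CA·DA·DA·CCB·CCB·CCB·DA·CA·CCB·CCB·DA·CA·BB·CA·BB·CA·DA·DA·CCB·CCB·CCB·DA·CA·CCB·CCB·DA·CA·BB·CA·BB·CA·DA·DA·CCB·CCB·CCB·DA·CA·CCB·CCB·DA·CA·BB·CA·BB·CA·DA·DA·CCB·BB·CA·BB·CA·DA·DA·CCB·BB·CA·BB·CA·DA·DA·CCB·CCB·CCB·DA·CA·BB·CA·DA·CA
    A ↦ CA
    B ↦ CCB
    C ↦ DA
    D ↦ BB

A->CA, B->CCB, C->DA, D->BB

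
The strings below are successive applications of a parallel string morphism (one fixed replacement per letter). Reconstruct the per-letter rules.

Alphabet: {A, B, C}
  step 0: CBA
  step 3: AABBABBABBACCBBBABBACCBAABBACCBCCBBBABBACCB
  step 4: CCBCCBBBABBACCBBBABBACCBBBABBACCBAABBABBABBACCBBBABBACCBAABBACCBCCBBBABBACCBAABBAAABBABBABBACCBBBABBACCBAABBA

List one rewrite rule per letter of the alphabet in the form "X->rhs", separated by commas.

A->CCB, B->BBA, C->A

  step 3 ⇒ step 4: AABBABBABBACCBBBABBACCBAABBACCBCCBBBABBACCB ⇒ CCB·CCB·BBA·BBA·CCB·BBA·BBA·CCB·BBA·BBA·CCB·A·A·BBA·BBA·BBA·CCB·BBA·BBA·CCB·A·A·BBA·CCB·CCB·BBA·BBA·CCB·A·A·BBA·A·A·BBA·BBA·BBA·CCB·BBA·BBA·CCB·A·A·BBA
    A ↦ CCB
    B ↦ BBA
    C ↦ A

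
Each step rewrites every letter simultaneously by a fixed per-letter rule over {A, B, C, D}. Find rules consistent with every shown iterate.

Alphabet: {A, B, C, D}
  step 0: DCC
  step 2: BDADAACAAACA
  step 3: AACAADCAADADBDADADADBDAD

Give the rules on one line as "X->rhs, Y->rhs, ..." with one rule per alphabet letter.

  step 2 ⇒ step 3: BDADAACAAACA ⇒ AA·CA·AD·CA·AD·AD·BD·AD·AD·AD·BD·AD
    A ↦ AD
    B ↦ AA
    C ↦ BD
    D ↦ CA

A->AD, B->AA, C->BD, D->CA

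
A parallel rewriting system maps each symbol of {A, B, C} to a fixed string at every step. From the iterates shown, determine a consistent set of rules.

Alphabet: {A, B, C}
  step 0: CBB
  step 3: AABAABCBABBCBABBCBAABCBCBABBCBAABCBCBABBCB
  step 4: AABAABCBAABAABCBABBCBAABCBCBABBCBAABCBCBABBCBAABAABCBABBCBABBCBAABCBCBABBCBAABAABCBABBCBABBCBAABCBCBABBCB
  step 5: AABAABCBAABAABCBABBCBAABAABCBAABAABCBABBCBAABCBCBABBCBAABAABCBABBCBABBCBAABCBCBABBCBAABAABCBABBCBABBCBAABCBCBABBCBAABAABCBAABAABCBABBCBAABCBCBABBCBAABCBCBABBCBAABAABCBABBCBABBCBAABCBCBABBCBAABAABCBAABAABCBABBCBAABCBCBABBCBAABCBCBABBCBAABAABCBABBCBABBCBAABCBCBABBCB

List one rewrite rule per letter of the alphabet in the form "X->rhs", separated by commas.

  step 4 ⇒ step 5: AABAABCBAABAABCBABBCBAABCBCBABBCBAABCBCBABBCBAABAABCBABBCBABBCBAABCBCBABBCBAABAABCBABBCBABBCBAABCBCBABBCB ⇒ AAB·AAB·CB·AAB·AAB·CB·ABB·CB·AAB·AAB·CB·AAB·AAB·CB·ABB·CB·AAB·CB·CB·ABB·CB·AAB·AAB·CB·ABB·CB·ABB·CB·AAB·CB·CB·ABB·CB·AAB·AAB·CB·ABB·CB·ABB·CB·AAB·CB·CB·ABB·CB·AAB·AAB·CB·AAB·AAB·CB·ABB·CB·AAB·CB·CB·ABB·CB·AAB·CB·CB·ABB·CB·AAB·AAB·CB·ABB·CB·ABB·CB·AAB·CB·CB·ABB·CB·AAB·AAB·CB·AAB·AAB·CB·ABB·CB·AAB·CB·CB·ABB·CB·AAB·CB·CB·ABB·CB·AAB·AAB·CB·ABB·CB·ABB·CB·AAB·CB·CB·ABB·CB
    A ↦ AAB
    B ↦ CB
    C ↦ ABB

A->AAB, B->CB, C->ABB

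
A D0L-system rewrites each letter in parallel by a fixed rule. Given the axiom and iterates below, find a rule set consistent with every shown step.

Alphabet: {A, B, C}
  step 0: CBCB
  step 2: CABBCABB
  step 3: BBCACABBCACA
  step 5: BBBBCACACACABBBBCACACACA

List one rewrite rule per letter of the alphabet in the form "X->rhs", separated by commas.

A->B, B->CA, C->B

  step 2 ⇒ step 3: CABBCABB ⇒ B·B·CA·CA·B·B·CA·CA
    A ↦ B
    B ↦ CA
    C ↦ B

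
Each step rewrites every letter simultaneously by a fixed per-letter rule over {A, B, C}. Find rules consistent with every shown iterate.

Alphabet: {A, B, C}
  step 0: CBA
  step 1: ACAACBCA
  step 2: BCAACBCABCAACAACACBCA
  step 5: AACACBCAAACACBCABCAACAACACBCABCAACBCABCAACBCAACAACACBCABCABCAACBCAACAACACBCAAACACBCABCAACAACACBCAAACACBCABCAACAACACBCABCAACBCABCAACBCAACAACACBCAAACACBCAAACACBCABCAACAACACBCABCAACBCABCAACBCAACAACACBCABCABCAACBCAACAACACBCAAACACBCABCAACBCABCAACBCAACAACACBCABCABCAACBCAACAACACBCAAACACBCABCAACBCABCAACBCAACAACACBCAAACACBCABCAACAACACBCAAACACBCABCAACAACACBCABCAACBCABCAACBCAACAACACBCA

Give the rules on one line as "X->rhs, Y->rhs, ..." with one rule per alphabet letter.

A->BCA, B->AAC, C->AC

  step 1 ⇒ step 2: ACAACBCA ⇒ BCA·AC·BCA·BCA·AC·AAC·AC·BCA
    A ↦ BCA
    B ↦ AAC
    C ↦ AC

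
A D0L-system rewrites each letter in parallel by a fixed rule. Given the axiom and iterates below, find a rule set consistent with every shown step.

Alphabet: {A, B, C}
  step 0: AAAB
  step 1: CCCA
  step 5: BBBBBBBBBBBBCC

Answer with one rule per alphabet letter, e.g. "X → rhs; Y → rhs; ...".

  step 0 ⇒ step 1: AAAB ⇒ C·C·C·A
    A ↦ C
    B ↦ A
    C ↦ BB  (constrained at step 1)

A->C, B->A, C->BB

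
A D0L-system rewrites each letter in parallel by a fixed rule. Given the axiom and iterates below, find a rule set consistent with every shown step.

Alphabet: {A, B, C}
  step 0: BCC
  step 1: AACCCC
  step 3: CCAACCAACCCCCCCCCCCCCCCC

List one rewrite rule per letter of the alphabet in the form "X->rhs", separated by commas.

  step 0 ⇒ step 1: BCC ⇒ AA·CC·CC
    B ↦ AA
    C ↦ CC
    A ↦ CB  (constrained at step 1)

A->CB, B->AA, C->CC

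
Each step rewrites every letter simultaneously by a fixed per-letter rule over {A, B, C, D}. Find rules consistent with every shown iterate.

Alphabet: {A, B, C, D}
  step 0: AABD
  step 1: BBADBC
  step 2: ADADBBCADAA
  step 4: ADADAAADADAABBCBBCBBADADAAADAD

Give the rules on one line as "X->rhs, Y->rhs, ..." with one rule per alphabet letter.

  step 1 ⇒ step 2: BBADBC ⇒ AD·AD·B·BC·AD·AA
    A ↦ B
    B ↦ AD
    C ↦ AA
    D ↦ BC

A->B, B->AD, C->AA, D->BC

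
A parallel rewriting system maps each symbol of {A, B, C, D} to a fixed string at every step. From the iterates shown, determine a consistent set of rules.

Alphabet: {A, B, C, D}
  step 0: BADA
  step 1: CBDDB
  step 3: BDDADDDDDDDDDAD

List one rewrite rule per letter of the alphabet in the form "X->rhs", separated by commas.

  step 0 ⇒ step 1: BADA ⇒ C·B·DD·B
    A ↦ B
    B ↦ C
    D ↦ DD
    C ↦ AD  (constrained at step 1)

A->B, B->C, C->AD, D->DD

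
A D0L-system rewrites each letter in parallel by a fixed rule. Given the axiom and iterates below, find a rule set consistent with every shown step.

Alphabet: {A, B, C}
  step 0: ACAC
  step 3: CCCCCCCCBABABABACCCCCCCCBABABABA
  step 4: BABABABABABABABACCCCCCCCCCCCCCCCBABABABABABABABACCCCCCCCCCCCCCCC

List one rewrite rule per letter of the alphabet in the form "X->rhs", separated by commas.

  step 3 ⇒ step 4: CCCCCCCCBABABABACCCCCCCCBABABABA ⇒ BA·BA·BA·BA·BA·BA·BA·BA·CC·CC·CC·CC·CC·CC·CC·CC·BA·BA·BA·BA·BA·BA·BA·BA·CC·CC·CC·CC·CC·CC·CC·CC
    A ↦ CC
    B ↦ CC
    C ↦ BA

A->CC, B->CC, C->BA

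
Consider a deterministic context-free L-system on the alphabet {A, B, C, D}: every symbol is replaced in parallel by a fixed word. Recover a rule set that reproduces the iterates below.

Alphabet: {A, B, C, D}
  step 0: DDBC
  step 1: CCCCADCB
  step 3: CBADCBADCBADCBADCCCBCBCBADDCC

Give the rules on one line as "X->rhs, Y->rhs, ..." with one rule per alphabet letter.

A->D, B->AD, C->CB, D->CC

  step 0 ⇒ step 1: DDBC ⇒ CC·CC·AD·CB
    B ↦ AD
    C ↦ CB
    D ↦ CC
    A ↦ D  (constrained at step 1)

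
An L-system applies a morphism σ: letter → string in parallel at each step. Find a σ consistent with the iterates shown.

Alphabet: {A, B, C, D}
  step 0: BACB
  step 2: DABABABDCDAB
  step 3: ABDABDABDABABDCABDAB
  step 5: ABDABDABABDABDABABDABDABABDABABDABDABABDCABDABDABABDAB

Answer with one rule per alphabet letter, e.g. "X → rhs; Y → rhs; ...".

  step 2 ⇒ step 3: DABABABDCDAB ⇒ AB·D·AB·D·AB·D·AB·AB·DC·AB·D·AB
    A ↦ D
    B ↦ AB
    C ↦ DC
    D ↦ AB

A->D, B->AB, C->DC, D->AB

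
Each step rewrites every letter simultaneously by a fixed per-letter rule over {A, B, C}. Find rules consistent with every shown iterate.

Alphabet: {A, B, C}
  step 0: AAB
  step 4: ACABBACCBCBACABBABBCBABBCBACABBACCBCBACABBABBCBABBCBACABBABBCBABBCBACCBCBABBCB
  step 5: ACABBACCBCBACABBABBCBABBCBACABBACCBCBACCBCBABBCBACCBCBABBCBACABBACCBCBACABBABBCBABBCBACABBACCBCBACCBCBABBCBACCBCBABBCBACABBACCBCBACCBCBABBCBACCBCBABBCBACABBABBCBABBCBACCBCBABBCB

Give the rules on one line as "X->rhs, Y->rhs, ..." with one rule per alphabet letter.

A->AC, B->CB, C->ABB

  step 4 ⇒ step 5: ACABBACCBCBACABBABBCBABBCBACABBACCBCBACABBABBCBABBCBACABBABBCBABBCBACCBCBABBCB ⇒ AC·ABB·AC·CB·CB·AC·ABB·ABB·CB·ABB·CB·AC·ABB·AC·CB·CB·AC·CB·CB·ABB·CB·AC·CB·CB·ABB·CB·AC·ABB·AC·CB·CB·AC·ABB·ABB·CB·ABB·CB·AC·ABB·AC·CB·CB·AC·CB·CB·ABB·CB·AC·CB·CB·ABB·CB·AC·ABB·AC·CB·CB·AC·CB·CB·ABB·CB·AC·CB·CB·ABB·CB·AC·ABB·ABB·CB·ABB·CB·AC·CB·CB·ABB·CB
    A ↦ AC
    B ↦ CB
    C ↦ ABB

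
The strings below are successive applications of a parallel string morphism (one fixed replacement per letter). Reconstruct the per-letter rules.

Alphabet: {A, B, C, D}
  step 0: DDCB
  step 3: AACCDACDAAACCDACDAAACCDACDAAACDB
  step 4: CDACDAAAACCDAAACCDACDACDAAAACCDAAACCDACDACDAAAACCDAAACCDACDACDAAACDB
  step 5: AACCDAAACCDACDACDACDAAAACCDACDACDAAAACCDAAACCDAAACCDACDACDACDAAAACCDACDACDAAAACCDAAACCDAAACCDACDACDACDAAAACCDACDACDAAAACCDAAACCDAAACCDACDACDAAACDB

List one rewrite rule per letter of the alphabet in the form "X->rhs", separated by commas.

  step 4 ⇒ step 5: CDACDAAAACCDAAACCDACDACDAAAACCDAAACCDACDACDAAAACCDAAACCDACDACDAAACDB ⇒ A·AC·CDA·A·AC·CDA·CDA·CDA·CDA·A·A·AC·CDA·CDA·CDA·A·A·AC·CDA·A·AC·CDA·A·AC·CDA·CDA·CDA·CDA·A·A·AC·CDA·CDA·CDA·A·A·AC·CDA·A·AC·CDA·A·AC·CDA·CDA·CDA·CDA·A·A·AC·CDA·CDA·CDA·A·A·AC·CDA·A·AC·CDA·A·AC·CDA·CDA·CDA·A·AC·DB
    A ↦ CDA
    B ↦ DB
    C ↦ A
    D ↦ AC

A->CDA, B->DB, C->A, D->AC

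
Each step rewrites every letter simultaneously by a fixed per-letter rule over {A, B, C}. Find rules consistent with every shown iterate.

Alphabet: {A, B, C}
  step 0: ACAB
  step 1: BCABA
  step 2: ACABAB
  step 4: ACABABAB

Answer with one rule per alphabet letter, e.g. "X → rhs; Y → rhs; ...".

  step 1 ⇒ step 2: BCABA ⇒ A·CA·B·A·B
    A ↦ B
    B ↦ A
    C ↦ CA

A->B, B->A, C->CA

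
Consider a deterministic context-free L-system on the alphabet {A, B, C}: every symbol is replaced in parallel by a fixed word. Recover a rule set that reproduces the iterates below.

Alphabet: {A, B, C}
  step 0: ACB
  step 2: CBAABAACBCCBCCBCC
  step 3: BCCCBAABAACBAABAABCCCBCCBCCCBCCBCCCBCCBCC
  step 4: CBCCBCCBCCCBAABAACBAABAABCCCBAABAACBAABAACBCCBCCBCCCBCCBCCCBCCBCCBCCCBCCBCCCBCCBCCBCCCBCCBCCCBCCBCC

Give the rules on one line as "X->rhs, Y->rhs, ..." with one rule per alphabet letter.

  step 3 ⇒ step 4: BCCCBAABAACBAABAABCCCBCCBCCCBCCBCCCBCCBCC ⇒ C·BCC·BCC·BCC·C·BAA·BAA·C·BAA·BAA·BCC·C·BAA·BAA·C·BAA·BAA·C·BCC·BCC·BCC·C·BCC·BCC·C·BCC·BCC·BCC·C·BCC·BCC·C·BCC·BCC·BCC·C·BCC·BCC·C·BCC·BCC
    A ↦ BAA
    B ↦ C
    C ↦ BCC

A->BAA, B->C, C->BCC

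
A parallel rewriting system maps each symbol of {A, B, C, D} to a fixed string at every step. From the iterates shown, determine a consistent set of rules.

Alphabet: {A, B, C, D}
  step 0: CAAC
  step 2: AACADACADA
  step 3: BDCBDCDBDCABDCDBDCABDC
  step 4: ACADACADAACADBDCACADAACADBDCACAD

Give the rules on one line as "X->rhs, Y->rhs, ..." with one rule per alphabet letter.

  step 3 ⇒ step 4: BDCBDCDBDCABDCDBDCABDC ⇒ AC·A·D·AC·A·D·A·AC·A·D·BDC·AC·A·D·A·AC·A·D·BDC·AC·A·D
    A ↦ BDC
    B ↦ AC
    C ↦ D
    D ↦ A

A->BDC, B->AC, C->D, D->A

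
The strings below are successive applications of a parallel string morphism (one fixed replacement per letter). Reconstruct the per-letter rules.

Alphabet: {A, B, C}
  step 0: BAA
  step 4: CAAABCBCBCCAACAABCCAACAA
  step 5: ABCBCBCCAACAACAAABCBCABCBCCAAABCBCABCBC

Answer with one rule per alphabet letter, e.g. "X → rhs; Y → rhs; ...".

A->BC, B->CA, C->A

  step 4 ⇒ step 5: CAAABCBCBCCAACAABCCAACAA ⇒ A·BC·BC·BC·CA·A·CA·A·CA·A·A·BC·BC·A·BC·BC·CA·A·A·BC·BC·A·BC·BC
    A ↦ BC
    B ↦ CA
    C ↦ A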